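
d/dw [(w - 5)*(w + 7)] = 2*w + 2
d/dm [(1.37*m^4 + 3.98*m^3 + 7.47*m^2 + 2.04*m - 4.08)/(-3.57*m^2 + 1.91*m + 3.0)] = (-9.7818*m^5 - 6.3585*m^4 + 31.6436*m^3 + 57.3705*m^2 + 15.6888*m + 13.9128)/(12.7449*m^4 - 13.6374*m^3 - 17.7719*m^2 + 11.46*m + 9.0)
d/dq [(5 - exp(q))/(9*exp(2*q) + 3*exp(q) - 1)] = (9*exp(2*q) - 90*exp(q) - 14)*exp(q)/(81*exp(4*q) + 54*exp(3*q) - 9*exp(2*q) - 6*exp(q) + 1)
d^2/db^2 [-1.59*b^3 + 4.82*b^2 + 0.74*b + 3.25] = 9.64 - 9.54*b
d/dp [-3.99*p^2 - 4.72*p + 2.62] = -7.98*p - 4.72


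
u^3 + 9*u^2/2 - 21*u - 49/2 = (u - 7/2)*(u + 1)*(u + 7)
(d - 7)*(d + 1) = d^2 - 6*d - 7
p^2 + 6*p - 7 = (p - 1)*(p + 7)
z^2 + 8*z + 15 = (z + 3)*(z + 5)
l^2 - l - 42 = (l - 7)*(l + 6)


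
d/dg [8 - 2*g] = -2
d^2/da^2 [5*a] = 0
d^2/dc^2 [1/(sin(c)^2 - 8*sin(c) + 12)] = 2*(-2*sin(c)^4 + 12*sin(c)^3 - 5*sin(c)^2 - 72*sin(c) + 52)/(sin(c)^2 - 8*sin(c) + 12)^3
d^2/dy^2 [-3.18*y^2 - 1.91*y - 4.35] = -6.36000000000000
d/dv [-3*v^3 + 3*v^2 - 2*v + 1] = -9*v^2 + 6*v - 2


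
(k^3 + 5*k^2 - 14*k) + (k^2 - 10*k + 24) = k^3 + 6*k^2 - 24*k + 24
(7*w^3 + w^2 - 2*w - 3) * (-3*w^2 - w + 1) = -21*w^5 - 10*w^4 + 12*w^3 + 12*w^2 + w - 3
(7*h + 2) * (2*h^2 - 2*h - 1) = 14*h^3 - 10*h^2 - 11*h - 2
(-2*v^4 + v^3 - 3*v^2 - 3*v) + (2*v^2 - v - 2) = -2*v^4 + v^3 - v^2 - 4*v - 2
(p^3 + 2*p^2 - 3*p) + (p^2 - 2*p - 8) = p^3 + 3*p^2 - 5*p - 8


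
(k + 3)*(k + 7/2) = k^2 + 13*k/2 + 21/2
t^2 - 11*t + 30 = (t - 6)*(t - 5)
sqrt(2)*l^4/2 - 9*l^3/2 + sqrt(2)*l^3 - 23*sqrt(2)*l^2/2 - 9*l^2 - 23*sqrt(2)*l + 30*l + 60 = (l - 6*sqrt(2))*(l - sqrt(2))*(l + 5*sqrt(2)/2)*(sqrt(2)*l/2 + sqrt(2))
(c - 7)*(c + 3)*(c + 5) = c^3 + c^2 - 41*c - 105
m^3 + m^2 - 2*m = m*(m - 1)*(m + 2)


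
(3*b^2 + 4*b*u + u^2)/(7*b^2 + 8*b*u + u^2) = (3*b + u)/(7*b + u)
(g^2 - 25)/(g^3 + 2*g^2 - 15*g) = (g - 5)/(g*(g - 3))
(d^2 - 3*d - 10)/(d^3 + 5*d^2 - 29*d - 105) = (d + 2)/(d^2 + 10*d + 21)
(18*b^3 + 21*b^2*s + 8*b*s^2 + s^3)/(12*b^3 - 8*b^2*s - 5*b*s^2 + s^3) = (9*b^2 + 6*b*s + s^2)/(6*b^2 - 7*b*s + s^2)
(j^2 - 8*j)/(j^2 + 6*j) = (j - 8)/(j + 6)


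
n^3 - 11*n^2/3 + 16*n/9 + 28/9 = (n - 7/3)*(n - 2)*(n + 2/3)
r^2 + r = r*(r + 1)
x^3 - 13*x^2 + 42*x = x*(x - 7)*(x - 6)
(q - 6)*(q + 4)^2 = q^3 + 2*q^2 - 32*q - 96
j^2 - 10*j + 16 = (j - 8)*(j - 2)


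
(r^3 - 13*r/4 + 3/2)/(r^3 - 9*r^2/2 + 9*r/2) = (r^2 + 3*r/2 - 1)/(r*(r - 3))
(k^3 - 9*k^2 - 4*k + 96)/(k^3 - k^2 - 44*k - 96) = (k - 4)/(k + 4)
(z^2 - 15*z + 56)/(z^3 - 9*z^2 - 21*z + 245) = (z - 8)/(z^2 - 2*z - 35)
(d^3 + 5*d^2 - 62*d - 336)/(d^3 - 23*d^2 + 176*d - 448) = (d^2 + 13*d + 42)/(d^2 - 15*d + 56)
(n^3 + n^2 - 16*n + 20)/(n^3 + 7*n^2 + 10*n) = (n^2 - 4*n + 4)/(n*(n + 2))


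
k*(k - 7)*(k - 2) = k^3 - 9*k^2 + 14*k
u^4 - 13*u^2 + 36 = (u - 3)*(u - 2)*(u + 2)*(u + 3)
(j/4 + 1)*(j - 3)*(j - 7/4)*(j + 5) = j^4/4 + 17*j^3/16 - 35*j^2/8 - 191*j/16 + 105/4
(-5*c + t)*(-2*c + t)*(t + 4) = 10*c^2*t + 40*c^2 - 7*c*t^2 - 28*c*t + t^3 + 4*t^2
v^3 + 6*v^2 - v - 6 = (v - 1)*(v + 1)*(v + 6)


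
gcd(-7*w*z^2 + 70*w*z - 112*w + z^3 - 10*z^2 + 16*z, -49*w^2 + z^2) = -7*w + z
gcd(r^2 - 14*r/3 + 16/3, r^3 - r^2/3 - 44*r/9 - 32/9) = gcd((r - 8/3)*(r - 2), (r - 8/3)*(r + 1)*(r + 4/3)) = r - 8/3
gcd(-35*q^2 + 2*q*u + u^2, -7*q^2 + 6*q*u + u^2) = 7*q + u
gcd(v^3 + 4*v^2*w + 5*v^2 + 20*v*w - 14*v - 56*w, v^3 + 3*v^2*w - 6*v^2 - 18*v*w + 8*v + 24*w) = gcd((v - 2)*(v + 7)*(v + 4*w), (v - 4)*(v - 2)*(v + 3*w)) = v - 2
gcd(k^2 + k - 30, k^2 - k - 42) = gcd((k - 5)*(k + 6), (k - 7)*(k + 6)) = k + 6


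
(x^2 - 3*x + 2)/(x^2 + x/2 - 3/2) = 2*(x - 2)/(2*x + 3)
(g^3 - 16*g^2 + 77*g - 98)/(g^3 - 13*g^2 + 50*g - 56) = (g - 7)/(g - 4)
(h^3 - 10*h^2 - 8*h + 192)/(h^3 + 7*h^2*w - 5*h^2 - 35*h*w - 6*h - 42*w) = (h^2 - 4*h - 32)/(h^2 + 7*h*w + h + 7*w)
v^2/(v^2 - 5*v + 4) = v^2/(v^2 - 5*v + 4)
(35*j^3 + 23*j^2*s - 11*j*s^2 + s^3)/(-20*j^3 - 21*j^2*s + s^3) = (-7*j + s)/(4*j + s)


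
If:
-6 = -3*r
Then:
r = 2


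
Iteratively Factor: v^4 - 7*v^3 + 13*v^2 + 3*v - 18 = (v - 3)*(v^3 - 4*v^2 + v + 6) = (v - 3)*(v + 1)*(v^2 - 5*v + 6) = (v - 3)*(v - 2)*(v + 1)*(v - 3)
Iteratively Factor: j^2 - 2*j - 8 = (j - 4)*(j + 2)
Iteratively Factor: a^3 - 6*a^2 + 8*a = (a)*(a^2 - 6*a + 8) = a*(a - 4)*(a - 2)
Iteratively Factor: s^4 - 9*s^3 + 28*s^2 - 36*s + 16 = (s - 1)*(s^3 - 8*s^2 + 20*s - 16) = (s - 2)*(s - 1)*(s^2 - 6*s + 8) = (s - 2)^2*(s - 1)*(s - 4)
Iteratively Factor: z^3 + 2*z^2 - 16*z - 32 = (z + 4)*(z^2 - 2*z - 8) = (z + 2)*(z + 4)*(z - 4)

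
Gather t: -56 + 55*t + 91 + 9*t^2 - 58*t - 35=9*t^2 - 3*t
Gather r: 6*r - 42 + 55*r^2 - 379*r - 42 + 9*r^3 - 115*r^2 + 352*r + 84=9*r^3 - 60*r^2 - 21*r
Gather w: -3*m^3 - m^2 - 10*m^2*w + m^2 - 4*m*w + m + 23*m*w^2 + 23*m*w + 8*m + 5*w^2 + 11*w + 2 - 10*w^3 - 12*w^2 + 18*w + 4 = -3*m^3 + 9*m - 10*w^3 + w^2*(23*m - 7) + w*(-10*m^2 + 19*m + 29) + 6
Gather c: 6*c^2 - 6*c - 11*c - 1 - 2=6*c^2 - 17*c - 3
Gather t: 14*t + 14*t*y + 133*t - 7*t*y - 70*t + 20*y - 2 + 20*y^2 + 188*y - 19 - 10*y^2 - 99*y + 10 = t*(7*y + 77) + 10*y^2 + 109*y - 11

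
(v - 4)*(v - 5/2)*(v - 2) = v^3 - 17*v^2/2 + 23*v - 20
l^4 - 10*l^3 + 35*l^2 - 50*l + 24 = (l - 4)*(l - 3)*(l - 2)*(l - 1)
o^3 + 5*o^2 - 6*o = o*(o - 1)*(o + 6)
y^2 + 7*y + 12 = (y + 3)*(y + 4)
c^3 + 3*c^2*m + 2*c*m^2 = c*(c + m)*(c + 2*m)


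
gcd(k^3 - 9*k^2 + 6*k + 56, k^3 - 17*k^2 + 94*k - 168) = k^2 - 11*k + 28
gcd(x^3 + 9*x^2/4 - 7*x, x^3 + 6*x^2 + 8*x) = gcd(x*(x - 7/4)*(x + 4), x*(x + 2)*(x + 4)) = x^2 + 4*x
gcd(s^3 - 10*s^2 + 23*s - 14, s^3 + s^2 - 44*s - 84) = s - 7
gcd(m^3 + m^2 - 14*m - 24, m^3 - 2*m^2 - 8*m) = m^2 - 2*m - 8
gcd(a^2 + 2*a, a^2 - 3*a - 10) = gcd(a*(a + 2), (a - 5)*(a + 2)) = a + 2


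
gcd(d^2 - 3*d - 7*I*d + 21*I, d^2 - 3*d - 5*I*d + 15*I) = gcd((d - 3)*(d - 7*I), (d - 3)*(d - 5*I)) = d - 3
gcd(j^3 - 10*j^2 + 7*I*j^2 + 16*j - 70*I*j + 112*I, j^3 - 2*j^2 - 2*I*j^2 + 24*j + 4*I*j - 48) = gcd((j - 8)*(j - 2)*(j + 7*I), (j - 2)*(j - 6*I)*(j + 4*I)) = j - 2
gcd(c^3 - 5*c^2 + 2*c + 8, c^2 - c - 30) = 1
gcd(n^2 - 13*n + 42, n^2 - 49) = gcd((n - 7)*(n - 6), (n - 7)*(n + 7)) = n - 7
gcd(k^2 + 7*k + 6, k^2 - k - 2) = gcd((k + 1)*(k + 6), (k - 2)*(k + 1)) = k + 1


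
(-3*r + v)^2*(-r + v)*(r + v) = -9*r^4 + 6*r^3*v + 8*r^2*v^2 - 6*r*v^3 + v^4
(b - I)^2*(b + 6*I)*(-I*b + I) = -I*b^4 + 4*b^3 + I*b^3 - 4*b^2 - 11*I*b^2 - 6*b + 11*I*b + 6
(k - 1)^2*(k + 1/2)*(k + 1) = k^4 - k^3/2 - 3*k^2/2 + k/2 + 1/2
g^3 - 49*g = g*(g - 7)*(g + 7)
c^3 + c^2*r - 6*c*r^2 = c*(c - 2*r)*(c + 3*r)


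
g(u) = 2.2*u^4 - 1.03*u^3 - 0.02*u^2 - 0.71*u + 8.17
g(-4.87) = 1367.60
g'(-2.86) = -231.73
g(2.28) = 53.69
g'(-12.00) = -15651.59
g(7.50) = 6528.13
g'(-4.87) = -1090.21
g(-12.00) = 47412.85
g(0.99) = 8.56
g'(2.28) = 87.44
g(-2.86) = 181.33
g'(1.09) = 6.97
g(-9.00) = 15198.01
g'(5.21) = 1159.71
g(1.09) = 9.14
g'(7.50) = 3537.68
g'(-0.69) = -5.04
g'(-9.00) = -6665.84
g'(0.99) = 4.76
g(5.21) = 1479.23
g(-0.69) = 9.49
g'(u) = 8.8*u^3 - 3.09*u^2 - 0.04*u - 0.71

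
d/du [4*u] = 4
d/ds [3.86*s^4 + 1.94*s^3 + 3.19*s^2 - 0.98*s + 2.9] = 15.44*s^3 + 5.82*s^2 + 6.38*s - 0.98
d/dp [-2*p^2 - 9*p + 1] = -4*p - 9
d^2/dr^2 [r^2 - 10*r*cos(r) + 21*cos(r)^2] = 10*r*cos(r) + 84*sin(r)^2 + 20*sin(r) - 40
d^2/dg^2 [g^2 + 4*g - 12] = 2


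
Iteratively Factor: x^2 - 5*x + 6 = (x - 2)*(x - 3)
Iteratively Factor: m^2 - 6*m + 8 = (m - 2)*(m - 4)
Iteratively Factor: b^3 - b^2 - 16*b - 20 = (b + 2)*(b^2 - 3*b - 10) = (b - 5)*(b + 2)*(b + 2)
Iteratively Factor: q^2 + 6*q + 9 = (q + 3)*(q + 3)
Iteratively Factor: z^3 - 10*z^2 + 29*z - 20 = (z - 5)*(z^2 - 5*z + 4) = (z - 5)*(z - 1)*(z - 4)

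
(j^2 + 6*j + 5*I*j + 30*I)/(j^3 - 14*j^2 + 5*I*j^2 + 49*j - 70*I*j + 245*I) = (j + 6)/(j^2 - 14*j + 49)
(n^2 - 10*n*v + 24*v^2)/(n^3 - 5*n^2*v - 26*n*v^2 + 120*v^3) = 1/(n + 5*v)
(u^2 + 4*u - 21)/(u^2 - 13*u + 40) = (u^2 + 4*u - 21)/(u^2 - 13*u + 40)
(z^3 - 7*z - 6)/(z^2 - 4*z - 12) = (z^2 - 2*z - 3)/(z - 6)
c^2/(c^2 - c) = c/(c - 1)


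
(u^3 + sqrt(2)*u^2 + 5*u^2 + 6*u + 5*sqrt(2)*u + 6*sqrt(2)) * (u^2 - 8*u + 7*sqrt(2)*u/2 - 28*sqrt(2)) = u^5 - 3*u^4 + 9*sqrt(2)*u^4/2 - 27*u^3 - 27*sqrt(2)*u^3/2 - 153*sqrt(2)*u^2 - 69*u^2 - 216*sqrt(2)*u - 238*u - 336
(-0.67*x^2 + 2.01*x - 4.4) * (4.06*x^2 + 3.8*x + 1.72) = -2.7202*x^4 + 5.6146*x^3 - 11.3784*x^2 - 13.2628*x - 7.568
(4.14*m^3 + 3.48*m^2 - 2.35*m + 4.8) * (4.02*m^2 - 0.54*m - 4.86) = 16.6428*m^5 + 11.754*m^4 - 31.4466*m^3 + 3.6522*m^2 + 8.829*m - 23.328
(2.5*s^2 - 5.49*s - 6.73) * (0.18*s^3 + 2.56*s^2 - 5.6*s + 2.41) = 0.45*s^5 + 5.4118*s^4 - 29.2658*s^3 + 19.5402*s^2 + 24.4571*s - 16.2193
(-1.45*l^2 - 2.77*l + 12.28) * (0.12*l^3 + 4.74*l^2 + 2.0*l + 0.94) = -0.174*l^5 - 7.2054*l^4 - 14.5562*l^3 + 51.3042*l^2 + 21.9562*l + 11.5432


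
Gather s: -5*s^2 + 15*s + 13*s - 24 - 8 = -5*s^2 + 28*s - 32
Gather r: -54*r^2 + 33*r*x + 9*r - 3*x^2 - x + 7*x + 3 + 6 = -54*r^2 + r*(33*x + 9) - 3*x^2 + 6*x + 9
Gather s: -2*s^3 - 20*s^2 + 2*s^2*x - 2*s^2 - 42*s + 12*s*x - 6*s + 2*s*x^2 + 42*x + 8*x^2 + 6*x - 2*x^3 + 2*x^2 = -2*s^3 + s^2*(2*x - 22) + s*(2*x^2 + 12*x - 48) - 2*x^3 + 10*x^2 + 48*x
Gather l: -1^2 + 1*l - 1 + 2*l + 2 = 3*l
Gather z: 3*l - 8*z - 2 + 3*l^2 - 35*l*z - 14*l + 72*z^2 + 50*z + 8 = 3*l^2 - 11*l + 72*z^2 + z*(42 - 35*l) + 6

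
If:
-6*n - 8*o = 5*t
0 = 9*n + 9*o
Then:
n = 5*t/2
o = -5*t/2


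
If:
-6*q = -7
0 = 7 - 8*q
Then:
No Solution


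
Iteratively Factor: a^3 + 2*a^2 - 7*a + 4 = (a - 1)*(a^2 + 3*a - 4) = (a - 1)*(a + 4)*(a - 1)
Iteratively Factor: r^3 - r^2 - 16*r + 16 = (r + 4)*(r^2 - 5*r + 4) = (r - 1)*(r + 4)*(r - 4)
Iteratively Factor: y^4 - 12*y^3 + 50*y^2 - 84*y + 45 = (y - 3)*(y^3 - 9*y^2 + 23*y - 15) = (y - 5)*(y - 3)*(y^2 - 4*y + 3) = (y - 5)*(y - 3)*(y - 1)*(y - 3)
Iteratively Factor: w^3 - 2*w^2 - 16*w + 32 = (w - 4)*(w^2 + 2*w - 8) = (w - 4)*(w + 4)*(w - 2)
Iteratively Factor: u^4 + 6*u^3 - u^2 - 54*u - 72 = (u + 3)*(u^3 + 3*u^2 - 10*u - 24) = (u - 3)*(u + 3)*(u^2 + 6*u + 8) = (u - 3)*(u + 3)*(u + 4)*(u + 2)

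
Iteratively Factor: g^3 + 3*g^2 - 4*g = (g)*(g^2 + 3*g - 4) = g*(g - 1)*(g + 4)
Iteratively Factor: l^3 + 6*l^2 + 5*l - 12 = (l + 4)*(l^2 + 2*l - 3) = (l + 3)*(l + 4)*(l - 1)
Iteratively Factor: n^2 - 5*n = (n)*(n - 5)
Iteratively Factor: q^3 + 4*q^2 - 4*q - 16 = (q + 4)*(q^2 - 4) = (q + 2)*(q + 4)*(q - 2)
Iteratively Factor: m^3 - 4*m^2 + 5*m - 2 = (m - 1)*(m^2 - 3*m + 2) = (m - 1)^2*(m - 2)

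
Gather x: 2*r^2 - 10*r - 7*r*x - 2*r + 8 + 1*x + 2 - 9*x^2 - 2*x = 2*r^2 - 12*r - 9*x^2 + x*(-7*r - 1) + 10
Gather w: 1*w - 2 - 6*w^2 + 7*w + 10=-6*w^2 + 8*w + 8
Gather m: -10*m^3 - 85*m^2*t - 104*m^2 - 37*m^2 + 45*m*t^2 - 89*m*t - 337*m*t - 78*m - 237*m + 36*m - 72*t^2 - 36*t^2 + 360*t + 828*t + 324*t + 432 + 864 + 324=-10*m^3 + m^2*(-85*t - 141) + m*(45*t^2 - 426*t - 279) - 108*t^2 + 1512*t + 1620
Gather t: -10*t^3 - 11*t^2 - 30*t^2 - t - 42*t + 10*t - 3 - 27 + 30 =-10*t^3 - 41*t^2 - 33*t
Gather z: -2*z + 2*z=0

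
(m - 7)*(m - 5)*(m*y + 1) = m^3*y - 12*m^2*y + m^2 + 35*m*y - 12*m + 35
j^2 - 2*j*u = j*(j - 2*u)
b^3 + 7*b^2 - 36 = (b - 2)*(b + 3)*(b + 6)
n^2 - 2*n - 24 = (n - 6)*(n + 4)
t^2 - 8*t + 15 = (t - 5)*(t - 3)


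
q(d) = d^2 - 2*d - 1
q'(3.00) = 4.00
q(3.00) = 2.00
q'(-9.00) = -20.00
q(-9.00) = 98.00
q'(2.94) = 3.88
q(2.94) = 1.76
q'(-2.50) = -7.00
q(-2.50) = 10.25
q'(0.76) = -0.48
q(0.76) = -1.94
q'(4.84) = 7.68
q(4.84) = 12.75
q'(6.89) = 11.78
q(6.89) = 32.69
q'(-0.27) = -2.54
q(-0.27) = -0.39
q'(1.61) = 1.22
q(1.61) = -1.63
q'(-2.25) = -6.50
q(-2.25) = 8.56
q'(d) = 2*d - 2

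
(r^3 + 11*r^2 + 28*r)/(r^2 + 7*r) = r + 4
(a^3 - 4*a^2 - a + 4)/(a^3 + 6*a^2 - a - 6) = (a - 4)/(a + 6)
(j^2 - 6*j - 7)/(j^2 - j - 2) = (j - 7)/(j - 2)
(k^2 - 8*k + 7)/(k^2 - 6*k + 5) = (k - 7)/(k - 5)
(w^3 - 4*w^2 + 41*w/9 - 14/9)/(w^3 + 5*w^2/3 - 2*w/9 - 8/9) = (3*w^2 - 10*w + 7)/(3*w^2 + 7*w + 4)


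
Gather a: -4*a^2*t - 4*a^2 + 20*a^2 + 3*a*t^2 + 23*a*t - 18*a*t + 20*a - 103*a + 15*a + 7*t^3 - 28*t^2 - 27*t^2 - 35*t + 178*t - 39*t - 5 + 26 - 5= a^2*(16 - 4*t) + a*(3*t^2 + 5*t - 68) + 7*t^3 - 55*t^2 + 104*t + 16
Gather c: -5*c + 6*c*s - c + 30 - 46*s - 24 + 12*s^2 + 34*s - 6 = c*(6*s - 6) + 12*s^2 - 12*s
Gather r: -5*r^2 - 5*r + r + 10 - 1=-5*r^2 - 4*r + 9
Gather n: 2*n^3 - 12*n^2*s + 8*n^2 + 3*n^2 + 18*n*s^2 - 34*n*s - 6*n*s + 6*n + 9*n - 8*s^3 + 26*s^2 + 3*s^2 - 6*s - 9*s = 2*n^3 + n^2*(11 - 12*s) + n*(18*s^2 - 40*s + 15) - 8*s^3 + 29*s^2 - 15*s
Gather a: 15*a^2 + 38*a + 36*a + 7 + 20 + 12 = 15*a^2 + 74*a + 39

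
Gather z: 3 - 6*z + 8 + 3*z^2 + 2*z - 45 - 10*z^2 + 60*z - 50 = -7*z^2 + 56*z - 84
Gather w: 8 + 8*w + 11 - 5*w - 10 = 3*w + 9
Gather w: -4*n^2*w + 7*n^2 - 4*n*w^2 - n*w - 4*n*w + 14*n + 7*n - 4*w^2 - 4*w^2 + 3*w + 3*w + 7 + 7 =7*n^2 + 21*n + w^2*(-4*n - 8) + w*(-4*n^2 - 5*n + 6) + 14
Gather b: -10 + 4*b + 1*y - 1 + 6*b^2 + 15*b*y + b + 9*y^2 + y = 6*b^2 + b*(15*y + 5) + 9*y^2 + 2*y - 11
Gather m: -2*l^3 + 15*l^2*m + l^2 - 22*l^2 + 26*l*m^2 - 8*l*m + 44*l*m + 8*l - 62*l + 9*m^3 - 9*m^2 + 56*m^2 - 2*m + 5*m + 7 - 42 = -2*l^3 - 21*l^2 - 54*l + 9*m^3 + m^2*(26*l + 47) + m*(15*l^2 + 36*l + 3) - 35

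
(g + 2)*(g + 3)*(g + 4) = g^3 + 9*g^2 + 26*g + 24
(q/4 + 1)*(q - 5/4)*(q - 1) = q^3/4 + 7*q^2/16 - 31*q/16 + 5/4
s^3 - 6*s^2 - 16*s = s*(s - 8)*(s + 2)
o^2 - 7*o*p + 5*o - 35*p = (o + 5)*(o - 7*p)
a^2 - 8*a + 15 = (a - 5)*(a - 3)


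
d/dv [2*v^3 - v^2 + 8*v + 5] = 6*v^2 - 2*v + 8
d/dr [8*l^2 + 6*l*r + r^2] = 6*l + 2*r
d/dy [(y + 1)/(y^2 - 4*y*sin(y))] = (4*y^2*cos(y) - y^2 + 4*y*cos(y) - 2*y + 4*sin(y))/(y^2*(y - 4*sin(y))^2)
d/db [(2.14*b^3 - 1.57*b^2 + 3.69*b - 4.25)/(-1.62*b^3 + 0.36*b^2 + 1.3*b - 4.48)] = (-1.773*b^4 + 17.5196*b^3 - 52.786*b^2 + 17.1272*b - 11.0062)/(2.6244*b^6 - 1.1664*b^5 - 4.0824*b^4 + 15.4512*b^3 - 1.5356*b^2 - 11.648*b + 20.0704)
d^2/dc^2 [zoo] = 0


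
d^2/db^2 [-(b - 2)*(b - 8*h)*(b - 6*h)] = -6*b + 28*h + 4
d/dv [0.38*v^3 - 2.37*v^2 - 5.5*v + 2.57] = 1.14*v^2 - 4.74*v - 5.5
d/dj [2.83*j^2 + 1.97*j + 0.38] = 5.66*j + 1.97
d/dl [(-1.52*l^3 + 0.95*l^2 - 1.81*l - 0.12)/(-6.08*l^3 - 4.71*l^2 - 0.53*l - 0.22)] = (12.9352*l^4 - 20.3984*l^3 - 10.2142*l^2 - 1.5484*l + 0.3346)/(36.9664*l^6 + 57.2736*l^5 + 28.6289*l^4 + 7.6678*l^3 + 2.3533*l^2 + 0.2332*l + 0.0484)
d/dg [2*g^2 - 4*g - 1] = 4*g - 4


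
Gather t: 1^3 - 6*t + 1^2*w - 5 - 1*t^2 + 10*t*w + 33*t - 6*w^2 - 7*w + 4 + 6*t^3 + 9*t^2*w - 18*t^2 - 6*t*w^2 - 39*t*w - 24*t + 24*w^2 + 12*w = 6*t^3 + t^2*(9*w - 19) + t*(-6*w^2 - 29*w + 3) + 18*w^2 + 6*w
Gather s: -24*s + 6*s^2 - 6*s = 6*s^2 - 30*s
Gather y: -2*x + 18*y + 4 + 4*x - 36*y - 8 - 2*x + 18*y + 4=0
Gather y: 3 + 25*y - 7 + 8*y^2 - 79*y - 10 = 8*y^2 - 54*y - 14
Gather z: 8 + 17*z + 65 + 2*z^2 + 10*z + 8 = 2*z^2 + 27*z + 81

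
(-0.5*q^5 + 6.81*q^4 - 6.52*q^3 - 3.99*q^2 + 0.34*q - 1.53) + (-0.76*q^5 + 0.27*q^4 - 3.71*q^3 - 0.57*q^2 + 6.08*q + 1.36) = -1.26*q^5 + 7.08*q^4 - 10.23*q^3 - 4.56*q^2 + 6.42*q - 0.17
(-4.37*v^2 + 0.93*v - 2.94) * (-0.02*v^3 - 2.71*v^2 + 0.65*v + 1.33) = 0.0874*v^5 + 11.8241*v^4 - 5.302*v^3 + 2.7598*v^2 - 0.6741*v - 3.9102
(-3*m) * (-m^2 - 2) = 3*m^3 + 6*m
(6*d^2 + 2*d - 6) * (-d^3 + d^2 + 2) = -6*d^5 + 4*d^4 + 8*d^3 + 6*d^2 + 4*d - 12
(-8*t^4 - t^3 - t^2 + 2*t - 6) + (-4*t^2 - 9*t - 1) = -8*t^4 - t^3 - 5*t^2 - 7*t - 7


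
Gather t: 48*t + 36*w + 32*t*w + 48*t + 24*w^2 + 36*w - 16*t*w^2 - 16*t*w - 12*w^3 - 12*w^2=t*(-16*w^2 + 16*w + 96) - 12*w^3 + 12*w^2 + 72*w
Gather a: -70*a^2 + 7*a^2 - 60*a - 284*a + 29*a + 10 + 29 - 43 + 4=-63*a^2 - 315*a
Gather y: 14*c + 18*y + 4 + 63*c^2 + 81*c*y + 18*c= 63*c^2 + 32*c + y*(81*c + 18) + 4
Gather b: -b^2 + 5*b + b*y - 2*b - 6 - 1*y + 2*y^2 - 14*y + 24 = -b^2 + b*(y + 3) + 2*y^2 - 15*y + 18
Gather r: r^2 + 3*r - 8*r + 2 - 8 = r^2 - 5*r - 6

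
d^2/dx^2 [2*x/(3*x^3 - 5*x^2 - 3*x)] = 4*(27*x^2 - 45*x + 34)/(27*x^6 - 135*x^5 + 144*x^4 + 145*x^3 - 144*x^2 - 135*x - 27)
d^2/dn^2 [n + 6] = 0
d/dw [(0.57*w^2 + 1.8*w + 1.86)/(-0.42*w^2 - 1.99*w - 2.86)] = (-0.378299999999999*w^2 - 1.698*w - 1.4466)/(0.1764*w^4 + 1.6716*w^3 + 6.3625*w^2 + 11.3828*w + 8.1796)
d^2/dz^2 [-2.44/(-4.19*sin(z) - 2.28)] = (-42.836884*sin(z)^2 + 23.309808*sin(z) + 85.673768)/(4.19*sin(z) + 2.28)^3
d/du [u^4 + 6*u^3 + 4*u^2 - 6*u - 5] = 4*u^3 + 18*u^2 + 8*u - 6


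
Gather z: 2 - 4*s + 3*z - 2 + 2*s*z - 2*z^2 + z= -4*s - 2*z^2 + z*(2*s + 4)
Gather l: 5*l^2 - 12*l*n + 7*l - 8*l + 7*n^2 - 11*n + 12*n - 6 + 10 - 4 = 5*l^2 + l*(-12*n - 1) + 7*n^2 + n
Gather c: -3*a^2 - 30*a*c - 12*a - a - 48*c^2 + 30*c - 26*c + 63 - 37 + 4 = -3*a^2 - 13*a - 48*c^2 + c*(4 - 30*a) + 30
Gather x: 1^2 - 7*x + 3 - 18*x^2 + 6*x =-18*x^2 - x + 4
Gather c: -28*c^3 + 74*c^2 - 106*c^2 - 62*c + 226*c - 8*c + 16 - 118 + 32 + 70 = -28*c^3 - 32*c^2 + 156*c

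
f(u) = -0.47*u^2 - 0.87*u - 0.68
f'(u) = -0.94*u - 0.87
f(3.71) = -10.38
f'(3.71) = -4.36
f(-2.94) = -2.18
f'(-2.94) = 1.89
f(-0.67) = -0.31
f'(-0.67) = -0.24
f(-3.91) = -4.46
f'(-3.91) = 2.81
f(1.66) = -3.42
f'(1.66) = -2.43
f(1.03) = -2.07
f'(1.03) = -1.84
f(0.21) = -0.88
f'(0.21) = -1.07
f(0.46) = -1.18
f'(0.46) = -1.30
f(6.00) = -22.82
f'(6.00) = -6.51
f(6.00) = -22.82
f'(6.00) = -6.51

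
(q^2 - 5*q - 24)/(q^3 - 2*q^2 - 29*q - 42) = (q - 8)/(q^2 - 5*q - 14)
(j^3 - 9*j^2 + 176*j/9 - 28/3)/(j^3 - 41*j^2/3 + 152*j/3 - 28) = (j - 7/3)/(j - 7)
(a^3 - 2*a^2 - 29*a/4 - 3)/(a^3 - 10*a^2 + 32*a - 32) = (a^2 + 2*a + 3/4)/(a^2 - 6*a + 8)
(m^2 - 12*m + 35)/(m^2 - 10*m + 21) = (m - 5)/(m - 3)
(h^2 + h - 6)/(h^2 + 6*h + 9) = (h - 2)/(h + 3)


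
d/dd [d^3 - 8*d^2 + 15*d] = 3*d^2 - 16*d + 15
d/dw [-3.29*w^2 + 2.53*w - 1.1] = 2.53 - 6.58*w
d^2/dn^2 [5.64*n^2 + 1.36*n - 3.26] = 11.2800000000000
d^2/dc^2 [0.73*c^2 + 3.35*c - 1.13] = 1.46000000000000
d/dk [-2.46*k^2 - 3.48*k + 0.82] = -4.92*k - 3.48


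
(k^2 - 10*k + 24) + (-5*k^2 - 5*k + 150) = -4*k^2 - 15*k + 174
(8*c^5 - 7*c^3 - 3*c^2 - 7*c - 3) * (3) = 24*c^5 - 21*c^3 - 9*c^2 - 21*c - 9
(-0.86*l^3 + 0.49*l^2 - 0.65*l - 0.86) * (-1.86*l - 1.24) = 1.5996*l^4 + 0.155*l^3 + 0.6014*l^2 + 2.4056*l + 1.0664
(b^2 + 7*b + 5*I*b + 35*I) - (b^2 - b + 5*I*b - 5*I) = 8*b + 40*I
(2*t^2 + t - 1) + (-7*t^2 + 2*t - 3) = -5*t^2 + 3*t - 4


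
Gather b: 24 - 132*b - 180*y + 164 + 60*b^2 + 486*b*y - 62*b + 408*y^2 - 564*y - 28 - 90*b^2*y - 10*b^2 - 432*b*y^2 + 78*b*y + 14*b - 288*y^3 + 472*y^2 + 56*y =b^2*(50 - 90*y) + b*(-432*y^2 + 564*y - 180) - 288*y^3 + 880*y^2 - 688*y + 160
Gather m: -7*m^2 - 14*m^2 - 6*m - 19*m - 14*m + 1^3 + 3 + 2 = -21*m^2 - 39*m + 6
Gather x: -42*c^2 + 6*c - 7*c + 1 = -42*c^2 - c + 1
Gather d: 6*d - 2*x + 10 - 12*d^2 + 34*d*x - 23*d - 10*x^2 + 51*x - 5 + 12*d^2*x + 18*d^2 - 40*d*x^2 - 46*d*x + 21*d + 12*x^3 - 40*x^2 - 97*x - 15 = d^2*(12*x + 6) + d*(-40*x^2 - 12*x + 4) + 12*x^3 - 50*x^2 - 48*x - 10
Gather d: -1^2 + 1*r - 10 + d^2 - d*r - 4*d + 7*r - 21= d^2 + d*(-r - 4) + 8*r - 32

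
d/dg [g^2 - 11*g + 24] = 2*g - 11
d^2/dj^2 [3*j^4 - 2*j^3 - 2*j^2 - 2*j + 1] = 36*j^2 - 12*j - 4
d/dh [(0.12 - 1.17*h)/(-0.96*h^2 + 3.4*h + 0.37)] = (-1.1232*h^2 + 0.2304*h - 0.8409)/(0.9216*h^4 - 6.528*h^3 + 10.8496*h^2 + 2.516*h + 0.1369)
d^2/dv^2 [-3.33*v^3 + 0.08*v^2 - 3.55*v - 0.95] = 0.16 - 19.98*v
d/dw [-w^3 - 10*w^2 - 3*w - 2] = -3*w^2 - 20*w - 3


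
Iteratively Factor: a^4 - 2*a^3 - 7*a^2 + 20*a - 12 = (a - 1)*(a^3 - a^2 - 8*a + 12) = (a - 2)*(a - 1)*(a^2 + a - 6) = (a - 2)*(a - 1)*(a + 3)*(a - 2)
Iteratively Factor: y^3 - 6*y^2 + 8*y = (y - 4)*(y^2 - 2*y) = y*(y - 4)*(y - 2)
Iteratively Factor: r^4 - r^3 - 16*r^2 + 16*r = (r + 4)*(r^3 - 5*r^2 + 4*r) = (r - 1)*(r + 4)*(r^2 - 4*r) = r*(r - 1)*(r + 4)*(r - 4)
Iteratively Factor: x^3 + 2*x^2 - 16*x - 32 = (x + 4)*(x^2 - 2*x - 8) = (x + 2)*(x + 4)*(x - 4)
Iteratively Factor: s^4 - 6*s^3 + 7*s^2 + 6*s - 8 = (s - 2)*(s^3 - 4*s^2 - s + 4) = (s - 2)*(s - 1)*(s^2 - 3*s - 4) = (s - 2)*(s - 1)*(s + 1)*(s - 4)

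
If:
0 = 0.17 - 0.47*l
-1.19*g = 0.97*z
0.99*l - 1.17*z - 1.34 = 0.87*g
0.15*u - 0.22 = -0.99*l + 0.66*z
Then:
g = 1.74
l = 0.36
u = -10.30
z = -2.13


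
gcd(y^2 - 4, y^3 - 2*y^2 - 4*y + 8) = y^2 - 4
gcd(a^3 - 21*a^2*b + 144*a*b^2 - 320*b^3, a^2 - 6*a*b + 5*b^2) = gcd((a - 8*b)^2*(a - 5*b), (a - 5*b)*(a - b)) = a - 5*b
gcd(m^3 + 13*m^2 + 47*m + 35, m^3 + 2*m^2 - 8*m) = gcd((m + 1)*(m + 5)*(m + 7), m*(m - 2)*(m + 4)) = 1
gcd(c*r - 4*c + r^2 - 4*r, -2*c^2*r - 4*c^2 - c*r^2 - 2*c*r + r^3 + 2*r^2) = c + r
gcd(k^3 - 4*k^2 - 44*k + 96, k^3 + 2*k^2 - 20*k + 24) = k^2 + 4*k - 12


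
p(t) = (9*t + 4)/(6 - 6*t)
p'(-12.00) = 0.01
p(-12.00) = -1.33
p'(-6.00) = 0.04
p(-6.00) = -1.19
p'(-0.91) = 0.59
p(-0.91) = -0.37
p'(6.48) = 0.07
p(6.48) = -1.90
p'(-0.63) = 0.82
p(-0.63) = -0.17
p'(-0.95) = 0.57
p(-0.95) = -0.39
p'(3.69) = 0.30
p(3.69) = -2.31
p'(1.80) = 3.39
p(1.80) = -4.21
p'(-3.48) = 0.11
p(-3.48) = -1.02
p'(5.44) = 0.11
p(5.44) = -1.99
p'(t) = 9/(6 - 6*t) + 6*(9*t + 4)/(6 - 6*t)^2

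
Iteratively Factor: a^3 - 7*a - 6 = (a + 1)*(a^2 - a - 6) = (a - 3)*(a + 1)*(a + 2)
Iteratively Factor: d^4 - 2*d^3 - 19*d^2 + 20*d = (d - 5)*(d^3 + 3*d^2 - 4*d) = d*(d - 5)*(d^2 + 3*d - 4) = d*(d - 5)*(d - 1)*(d + 4)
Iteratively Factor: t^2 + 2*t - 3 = (t + 3)*(t - 1)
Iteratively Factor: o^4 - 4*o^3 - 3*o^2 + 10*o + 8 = (o - 4)*(o^3 - 3*o - 2) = (o - 4)*(o + 1)*(o^2 - o - 2) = (o - 4)*(o - 2)*(o + 1)*(o + 1)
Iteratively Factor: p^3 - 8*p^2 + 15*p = (p - 3)*(p^2 - 5*p) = p*(p - 3)*(p - 5)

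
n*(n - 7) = n^2 - 7*n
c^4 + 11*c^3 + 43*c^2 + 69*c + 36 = (c + 1)*(c + 3)^2*(c + 4)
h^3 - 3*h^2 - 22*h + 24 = (h - 6)*(h - 1)*(h + 4)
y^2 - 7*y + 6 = (y - 6)*(y - 1)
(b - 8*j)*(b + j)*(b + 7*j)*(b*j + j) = b^4*j + b^3*j - 57*b^2*j^3 - 56*b*j^4 - 57*b*j^3 - 56*j^4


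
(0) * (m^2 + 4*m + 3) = 0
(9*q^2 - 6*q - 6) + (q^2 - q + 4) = 10*q^2 - 7*q - 2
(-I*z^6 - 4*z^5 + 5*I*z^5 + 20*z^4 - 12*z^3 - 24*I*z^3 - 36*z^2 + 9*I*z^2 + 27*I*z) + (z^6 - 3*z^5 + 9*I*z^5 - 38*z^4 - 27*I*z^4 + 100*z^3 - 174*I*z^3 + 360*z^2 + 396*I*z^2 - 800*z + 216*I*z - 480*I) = z^6 - I*z^6 - 7*z^5 + 14*I*z^5 - 18*z^4 - 27*I*z^4 + 88*z^3 - 198*I*z^3 + 324*z^2 + 405*I*z^2 - 800*z + 243*I*z - 480*I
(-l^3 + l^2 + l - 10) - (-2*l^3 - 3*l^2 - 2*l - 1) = l^3 + 4*l^2 + 3*l - 9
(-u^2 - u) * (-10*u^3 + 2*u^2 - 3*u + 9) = 10*u^5 + 8*u^4 + u^3 - 6*u^2 - 9*u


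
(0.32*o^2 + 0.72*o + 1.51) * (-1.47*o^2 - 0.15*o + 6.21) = -0.4704*o^4 - 1.1064*o^3 - 0.3405*o^2 + 4.2447*o + 9.3771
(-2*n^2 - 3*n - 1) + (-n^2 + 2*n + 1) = -3*n^2 - n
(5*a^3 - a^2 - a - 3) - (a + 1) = 5*a^3 - a^2 - 2*a - 4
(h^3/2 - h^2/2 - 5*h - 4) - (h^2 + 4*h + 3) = h^3/2 - 3*h^2/2 - 9*h - 7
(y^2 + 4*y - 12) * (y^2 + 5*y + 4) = y^4 + 9*y^3 + 12*y^2 - 44*y - 48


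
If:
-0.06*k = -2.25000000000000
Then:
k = 37.50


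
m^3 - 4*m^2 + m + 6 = (m - 3)*(m - 2)*(m + 1)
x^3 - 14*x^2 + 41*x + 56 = (x - 8)*(x - 7)*(x + 1)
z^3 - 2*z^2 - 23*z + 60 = (z - 4)*(z - 3)*(z + 5)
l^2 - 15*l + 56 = (l - 8)*(l - 7)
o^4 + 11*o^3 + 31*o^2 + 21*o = o*(o + 1)*(o + 3)*(o + 7)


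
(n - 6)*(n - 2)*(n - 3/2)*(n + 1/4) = n^4 - 37*n^3/4 + 173*n^2/8 - 12*n - 9/2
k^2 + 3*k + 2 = (k + 1)*(k + 2)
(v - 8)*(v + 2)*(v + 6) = v^3 - 52*v - 96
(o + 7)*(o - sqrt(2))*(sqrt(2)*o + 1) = sqrt(2)*o^3 - o^2 + 7*sqrt(2)*o^2 - 7*o - sqrt(2)*o - 7*sqrt(2)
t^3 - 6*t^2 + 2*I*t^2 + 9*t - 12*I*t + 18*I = (t - 3)^2*(t + 2*I)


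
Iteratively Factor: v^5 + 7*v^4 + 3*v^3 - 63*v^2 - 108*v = (v + 4)*(v^4 + 3*v^3 - 9*v^2 - 27*v) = v*(v + 4)*(v^3 + 3*v^2 - 9*v - 27) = v*(v - 3)*(v + 4)*(v^2 + 6*v + 9) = v*(v - 3)*(v + 3)*(v + 4)*(v + 3)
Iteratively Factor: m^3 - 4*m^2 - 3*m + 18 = (m - 3)*(m^2 - m - 6) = (m - 3)^2*(m + 2)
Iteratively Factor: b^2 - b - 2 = (b - 2)*(b + 1)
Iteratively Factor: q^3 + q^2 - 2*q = (q + 2)*(q^2 - q) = (q - 1)*(q + 2)*(q)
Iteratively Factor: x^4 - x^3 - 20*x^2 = (x)*(x^3 - x^2 - 20*x) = x^2*(x^2 - x - 20) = x^2*(x + 4)*(x - 5)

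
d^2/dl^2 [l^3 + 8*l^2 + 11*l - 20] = 6*l + 16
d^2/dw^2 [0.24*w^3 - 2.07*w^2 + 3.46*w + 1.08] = 1.44*w - 4.14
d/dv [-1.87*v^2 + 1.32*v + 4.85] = 1.32 - 3.74*v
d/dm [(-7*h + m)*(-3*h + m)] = -10*h + 2*m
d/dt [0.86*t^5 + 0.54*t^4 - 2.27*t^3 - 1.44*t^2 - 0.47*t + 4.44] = 4.3*t^4 + 2.16*t^3 - 6.81*t^2 - 2.88*t - 0.47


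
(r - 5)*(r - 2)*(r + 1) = r^3 - 6*r^2 + 3*r + 10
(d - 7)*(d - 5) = d^2 - 12*d + 35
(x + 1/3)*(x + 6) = x^2 + 19*x/3 + 2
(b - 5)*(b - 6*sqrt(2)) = b^2 - 6*sqrt(2)*b - 5*b + 30*sqrt(2)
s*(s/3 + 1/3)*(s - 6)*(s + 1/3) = s^4/3 - 14*s^3/9 - 23*s^2/9 - 2*s/3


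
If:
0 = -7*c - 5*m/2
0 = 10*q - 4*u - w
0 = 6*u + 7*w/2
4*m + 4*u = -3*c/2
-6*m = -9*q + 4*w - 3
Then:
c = -175/2241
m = 490/2241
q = -97/2241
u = -3395/17928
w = 485/1494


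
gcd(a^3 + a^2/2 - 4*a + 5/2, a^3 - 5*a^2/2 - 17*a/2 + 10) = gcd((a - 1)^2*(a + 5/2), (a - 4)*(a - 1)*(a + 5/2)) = a^2 + 3*a/2 - 5/2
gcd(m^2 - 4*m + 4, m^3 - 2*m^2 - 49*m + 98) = m - 2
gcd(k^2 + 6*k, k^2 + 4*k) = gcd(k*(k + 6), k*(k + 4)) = k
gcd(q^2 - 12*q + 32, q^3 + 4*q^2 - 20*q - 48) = q - 4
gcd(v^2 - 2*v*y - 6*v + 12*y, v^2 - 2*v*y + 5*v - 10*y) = -v + 2*y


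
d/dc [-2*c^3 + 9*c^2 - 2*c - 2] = -6*c^2 + 18*c - 2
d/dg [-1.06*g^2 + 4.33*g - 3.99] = 4.33 - 2.12*g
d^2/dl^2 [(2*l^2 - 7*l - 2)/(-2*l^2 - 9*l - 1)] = 2*(64*l^3 + 36*l^2 + 66*l + 93)/(8*l^6 + 108*l^5 + 498*l^4 + 837*l^3 + 249*l^2 + 27*l + 1)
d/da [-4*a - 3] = -4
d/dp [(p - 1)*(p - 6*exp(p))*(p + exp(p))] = (p - 1)*(p - 6*exp(p))*(exp(p) + 1) - (p - 1)*(p + exp(p))*(6*exp(p) - 1) + (p - 6*exp(p))*(p + exp(p))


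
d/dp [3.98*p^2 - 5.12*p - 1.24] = 7.96*p - 5.12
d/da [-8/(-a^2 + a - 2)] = 8*(1 - 2*a)/(a^2 - a + 2)^2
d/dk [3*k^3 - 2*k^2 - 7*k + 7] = 9*k^2 - 4*k - 7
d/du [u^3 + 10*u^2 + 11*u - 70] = 3*u^2 + 20*u + 11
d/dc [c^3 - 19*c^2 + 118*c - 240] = 3*c^2 - 38*c + 118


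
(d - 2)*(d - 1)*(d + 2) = d^3 - d^2 - 4*d + 4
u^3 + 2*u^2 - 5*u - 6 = (u - 2)*(u + 1)*(u + 3)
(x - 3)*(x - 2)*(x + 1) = x^3 - 4*x^2 + x + 6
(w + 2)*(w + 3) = w^2 + 5*w + 6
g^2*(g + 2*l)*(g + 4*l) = g^4 + 6*g^3*l + 8*g^2*l^2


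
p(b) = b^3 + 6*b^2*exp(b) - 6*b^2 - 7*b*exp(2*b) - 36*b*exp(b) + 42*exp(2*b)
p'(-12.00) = 576.01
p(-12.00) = -2591.99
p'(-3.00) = 67.78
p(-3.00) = -72.78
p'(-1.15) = 26.95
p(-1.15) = 11.18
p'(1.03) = 329.57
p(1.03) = 181.66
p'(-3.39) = 79.15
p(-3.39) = -101.40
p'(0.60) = 133.74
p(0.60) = 88.13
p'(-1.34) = 29.85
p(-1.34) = 5.80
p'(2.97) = 12388.64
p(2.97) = 6979.23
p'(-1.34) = 29.85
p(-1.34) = 5.80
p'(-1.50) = 32.64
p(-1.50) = 0.80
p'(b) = 6*b^2*exp(b) + 3*b^2 - 14*b*exp(2*b) - 24*b*exp(b) - 12*b + 77*exp(2*b) - 36*exp(b)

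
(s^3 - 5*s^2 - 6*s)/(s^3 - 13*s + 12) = s*(s^2 - 5*s - 6)/(s^3 - 13*s + 12)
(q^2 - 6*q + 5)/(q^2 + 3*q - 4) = (q - 5)/(q + 4)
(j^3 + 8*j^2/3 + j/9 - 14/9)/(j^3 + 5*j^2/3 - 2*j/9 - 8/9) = (3*j + 7)/(3*j + 4)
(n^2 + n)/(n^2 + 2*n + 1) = n/(n + 1)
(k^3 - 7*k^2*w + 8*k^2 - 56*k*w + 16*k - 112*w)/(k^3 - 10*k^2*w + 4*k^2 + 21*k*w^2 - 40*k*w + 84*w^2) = (-k - 4)/(-k + 3*w)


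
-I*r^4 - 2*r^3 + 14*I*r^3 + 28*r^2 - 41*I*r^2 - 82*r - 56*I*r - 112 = (r - 8)*(r - 7)*(r - 2*I)*(-I*r - I)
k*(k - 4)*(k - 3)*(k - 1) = k^4 - 8*k^3 + 19*k^2 - 12*k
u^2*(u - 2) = u^3 - 2*u^2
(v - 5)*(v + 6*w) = v^2 + 6*v*w - 5*v - 30*w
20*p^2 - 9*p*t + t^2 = (-5*p + t)*(-4*p + t)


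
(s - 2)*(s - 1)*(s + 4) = s^3 + s^2 - 10*s + 8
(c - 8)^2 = c^2 - 16*c + 64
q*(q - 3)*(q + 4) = q^3 + q^2 - 12*q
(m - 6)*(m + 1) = m^2 - 5*m - 6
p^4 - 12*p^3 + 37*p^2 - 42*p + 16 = (p - 8)*(p - 2)*(p - 1)^2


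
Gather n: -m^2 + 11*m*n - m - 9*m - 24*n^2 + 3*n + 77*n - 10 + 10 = -m^2 - 10*m - 24*n^2 + n*(11*m + 80)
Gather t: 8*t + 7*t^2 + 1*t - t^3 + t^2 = -t^3 + 8*t^2 + 9*t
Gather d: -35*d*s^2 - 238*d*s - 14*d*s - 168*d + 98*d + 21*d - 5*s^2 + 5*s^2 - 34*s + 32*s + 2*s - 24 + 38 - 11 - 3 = d*(-35*s^2 - 252*s - 49)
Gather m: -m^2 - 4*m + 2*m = -m^2 - 2*m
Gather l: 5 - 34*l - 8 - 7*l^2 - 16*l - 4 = -7*l^2 - 50*l - 7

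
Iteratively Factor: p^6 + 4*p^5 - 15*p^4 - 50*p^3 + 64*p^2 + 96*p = (p)*(p^5 + 4*p^4 - 15*p^3 - 50*p^2 + 64*p + 96) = p*(p + 4)*(p^4 - 15*p^2 + 10*p + 24) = p*(p + 1)*(p + 4)*(p^3 - p^2 - 14*p + 24) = p*(p - 3)*(p + 1)*(p + 4)*(p^2 + 2*p - 8) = p*(p - 3)*(p - 2)*(p + 1)*(p + 4)*(p + 4)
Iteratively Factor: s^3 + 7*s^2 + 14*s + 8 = (s + 2)*(s^2 + 5*s + 4) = (s + 2)*(s + 4)*(s + 1)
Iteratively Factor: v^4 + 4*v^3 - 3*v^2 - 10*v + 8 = (v + 4)*(v^3 - 3*v + 2) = (v - 1)*(v + 4)*(v^2 + v - 2) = (v - 1)*(v + 2)*(v + 4)*(v - 1)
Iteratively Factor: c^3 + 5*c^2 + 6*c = (c)*(c^2 + 5*c + 6) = c*(c + 2)*(c + 3)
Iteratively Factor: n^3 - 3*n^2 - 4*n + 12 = (n - 2)*(n^2 - n - 6) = (n - 2)*(n + 2)*(n - 3)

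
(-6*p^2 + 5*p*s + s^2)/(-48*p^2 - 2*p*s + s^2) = (p - s)/(8*p - s)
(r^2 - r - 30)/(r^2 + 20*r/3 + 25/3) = 3*(r - 6)/(3*r + 5)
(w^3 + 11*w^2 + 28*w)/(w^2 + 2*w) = (w^2 + 11*w + 28)/(w + 2)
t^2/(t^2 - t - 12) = t^2/(t^2 - t - 12)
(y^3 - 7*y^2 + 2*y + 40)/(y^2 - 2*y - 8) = y - 5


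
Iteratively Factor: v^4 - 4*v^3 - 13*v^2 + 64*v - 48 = (v + 4)*(v^3 - 8*v^2 + 19*v - 12) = (v - 3)*(v + 4)*(v^2 - 5*v + 4) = (v - 4)*(v - 3)*(v + 4)*(v - 1)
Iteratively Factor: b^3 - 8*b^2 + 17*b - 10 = (b - 1)*(b^2 - 7*b + 10) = (b - 5)*(b - 1)*(b - 2)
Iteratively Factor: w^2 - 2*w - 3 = (w - 3)*(w + 1)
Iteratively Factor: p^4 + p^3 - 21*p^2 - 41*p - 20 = (p + 1)*(p^3 - 21*p - 20) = (p - 5)*(p + 1)*(p^2 + 5*p + 4) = (p - 5)*(p + 1)*(p + 4)*(p + 1)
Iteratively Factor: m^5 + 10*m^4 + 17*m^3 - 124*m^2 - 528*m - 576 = (m + 3)*(m^4 + 7*m^3 - 4*m^2 - 112*m - 192) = (m - 4)*(m + 3)*(m^3 + 11*m^2 + 40*m + 48) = (m - 4)*(m + 3)*(m + 4)*(m^2 + 7*m + 12) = (m - 4)*(m + 3)^2*(m + 4)*(m + 4)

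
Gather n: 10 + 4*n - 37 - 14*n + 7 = -10*n - 20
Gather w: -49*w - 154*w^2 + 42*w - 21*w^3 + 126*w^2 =-21*w^3 - 28*w^2 - 7*w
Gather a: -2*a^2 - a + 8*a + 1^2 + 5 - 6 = -2*a^2 + 7*a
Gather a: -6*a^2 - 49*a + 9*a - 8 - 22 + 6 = -6*a^2 - 40*a - 24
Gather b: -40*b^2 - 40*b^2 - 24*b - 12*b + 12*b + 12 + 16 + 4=-80*b^2 - 24*b + 32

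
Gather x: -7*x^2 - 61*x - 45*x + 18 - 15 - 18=-7*x^2 - 106*x - 15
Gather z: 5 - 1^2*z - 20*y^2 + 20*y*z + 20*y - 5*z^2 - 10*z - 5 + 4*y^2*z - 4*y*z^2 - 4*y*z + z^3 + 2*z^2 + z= -20*y^2 + 20*y + z^3 + z^2*(-4*y - 3) + z*(4*y^2 + 16*y - 10)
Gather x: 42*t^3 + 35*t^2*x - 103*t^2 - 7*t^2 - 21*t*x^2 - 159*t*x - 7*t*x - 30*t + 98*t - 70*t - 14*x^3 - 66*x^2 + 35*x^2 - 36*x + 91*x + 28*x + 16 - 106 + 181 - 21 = 42*t^3 - 110*t^2 - 2*t - 14*x^3 + x^2*(-21*t - 31) + x*(35*t^2 - 166*t + 83) + 70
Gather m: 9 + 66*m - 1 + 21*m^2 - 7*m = 21*m^2 + 59*m + 8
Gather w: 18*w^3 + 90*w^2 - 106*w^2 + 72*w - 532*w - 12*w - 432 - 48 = 18*w^3 - 16*w^2 - 472*w - 480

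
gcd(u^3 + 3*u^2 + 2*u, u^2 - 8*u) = u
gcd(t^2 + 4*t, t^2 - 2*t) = t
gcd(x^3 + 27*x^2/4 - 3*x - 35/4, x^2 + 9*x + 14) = x + 7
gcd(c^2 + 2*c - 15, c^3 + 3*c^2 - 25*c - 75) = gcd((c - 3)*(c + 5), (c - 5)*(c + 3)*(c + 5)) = c + 5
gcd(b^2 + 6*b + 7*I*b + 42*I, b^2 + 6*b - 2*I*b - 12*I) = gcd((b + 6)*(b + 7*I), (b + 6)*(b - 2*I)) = b + 6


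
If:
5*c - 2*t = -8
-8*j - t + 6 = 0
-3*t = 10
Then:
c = -44/15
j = 7/6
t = -10/3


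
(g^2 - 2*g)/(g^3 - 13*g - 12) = g*(2 - g)/(-g^3 + 13*g + 12)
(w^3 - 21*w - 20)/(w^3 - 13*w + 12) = (w^3 - 21*w - 20)/(w^3 - 13*w + 12)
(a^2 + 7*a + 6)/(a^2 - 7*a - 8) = (a + 6)/(a - 8)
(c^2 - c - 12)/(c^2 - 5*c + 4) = (c + 3)/(c - 1)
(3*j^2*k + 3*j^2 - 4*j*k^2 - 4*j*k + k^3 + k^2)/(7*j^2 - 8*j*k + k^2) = (3*j*k + 3*j - k^2 - k)/(7*j - k)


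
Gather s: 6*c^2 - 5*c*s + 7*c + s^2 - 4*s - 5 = 6*c^2 + 7*c + s^2 + s*(-5*c - 4) - 5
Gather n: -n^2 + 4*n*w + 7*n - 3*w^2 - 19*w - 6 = -n^2 + n*(4*w + 7) - 3*w^2 - 19*w - 6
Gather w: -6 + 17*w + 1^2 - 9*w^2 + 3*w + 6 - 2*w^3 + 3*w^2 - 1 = -2*w^3 - 6*w^2 + 20*w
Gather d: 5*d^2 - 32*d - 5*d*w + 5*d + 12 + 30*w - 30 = 5*d^2 + d*(-5*w - 27) + 30*w - 18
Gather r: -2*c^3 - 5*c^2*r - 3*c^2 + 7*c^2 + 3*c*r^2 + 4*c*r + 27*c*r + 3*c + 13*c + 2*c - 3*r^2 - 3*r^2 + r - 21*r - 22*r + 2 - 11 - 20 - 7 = -2*c^3 + 4*c^2 + 18*c + r^2*(3*c - 6) + r*(-5*c^2 + 31*c - 42) - 36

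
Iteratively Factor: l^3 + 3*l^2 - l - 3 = (l - 1)*(l^2 + 4*l + 3) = (l - 1)*(l + 3)*(l + 1)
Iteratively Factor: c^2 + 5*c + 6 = (c + 2)*(c + 3)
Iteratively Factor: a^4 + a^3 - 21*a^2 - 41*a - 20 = (a + 1)*(a^3 - 21*a - 20) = (a - 5)*(a + 1)*(a^2 + 5*a + 4) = (a - 5)*(a + 1)*(a + 4)*(a + 1)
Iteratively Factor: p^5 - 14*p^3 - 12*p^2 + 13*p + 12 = (p - 1)*(p^4 + p^3 - 13*p^2 - 25*p - 12) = (p - 1)*(p + 3)*(p^3 - 2*p^2 - 7*p - 4) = (p - 1)*(p + 1)*(p + 3)*(p^2 - 3*p - 4) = (p - 4)*(p - 1)*(p + 1)*(p + 3)*(p + 1)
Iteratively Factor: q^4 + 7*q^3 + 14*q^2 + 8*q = (q + 1)*(q^3 + 6*q^2 + 8*q) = (q + 1)*(q + 2)*(q^2 + 4*q) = (q + 1)*(q + 2)*(q + 4)*(q)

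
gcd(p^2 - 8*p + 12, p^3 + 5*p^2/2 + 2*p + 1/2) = 1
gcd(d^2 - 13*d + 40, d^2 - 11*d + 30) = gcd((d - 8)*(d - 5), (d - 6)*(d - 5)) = d - 5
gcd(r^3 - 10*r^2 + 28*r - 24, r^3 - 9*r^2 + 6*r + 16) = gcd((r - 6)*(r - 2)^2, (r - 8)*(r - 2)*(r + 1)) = r - 2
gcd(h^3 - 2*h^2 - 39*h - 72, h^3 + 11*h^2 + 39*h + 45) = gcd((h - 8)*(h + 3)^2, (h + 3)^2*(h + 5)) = h^2 + 6*h + 9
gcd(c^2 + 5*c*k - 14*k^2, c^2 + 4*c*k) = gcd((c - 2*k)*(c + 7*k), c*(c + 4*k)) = 1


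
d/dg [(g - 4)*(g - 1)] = 2*g - 5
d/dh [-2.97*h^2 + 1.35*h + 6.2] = 1.35 - 5.94*h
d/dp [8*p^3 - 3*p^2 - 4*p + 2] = 24*p^2 - 6*p - 4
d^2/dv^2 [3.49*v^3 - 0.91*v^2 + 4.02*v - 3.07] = 20.94*v - 1.82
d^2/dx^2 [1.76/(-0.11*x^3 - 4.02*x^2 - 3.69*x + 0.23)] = ((1.1616*x + 14.1504)*(0.11*x^3 + 4.02*x^2 + 3.69*x - 0.23) - 1.76*(0.33*x^2 + 8.04*x + 3.69)*(0.66*x^2 + 16.08*x + 7.38))/(0.11*x^3 + 4.02*x^2 + 3.69*x - 0.23)^3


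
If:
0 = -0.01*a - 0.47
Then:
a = -47.00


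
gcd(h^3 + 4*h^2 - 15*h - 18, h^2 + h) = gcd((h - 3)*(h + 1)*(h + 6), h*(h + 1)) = h + 1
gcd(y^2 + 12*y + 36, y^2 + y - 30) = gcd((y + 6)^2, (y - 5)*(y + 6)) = y + 6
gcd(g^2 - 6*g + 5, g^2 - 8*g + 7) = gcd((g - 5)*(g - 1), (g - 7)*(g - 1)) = g - 1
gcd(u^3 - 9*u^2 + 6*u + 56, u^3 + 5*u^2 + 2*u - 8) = u + 2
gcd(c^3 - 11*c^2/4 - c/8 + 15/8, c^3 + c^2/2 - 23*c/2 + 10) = c^2 - 7*c/2 + 5/2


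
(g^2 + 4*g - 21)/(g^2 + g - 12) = (g + 7)/(g + 4)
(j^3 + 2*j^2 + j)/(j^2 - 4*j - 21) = j*(j^2 + 2*j + 1)/(j^2 - 4*j - 21)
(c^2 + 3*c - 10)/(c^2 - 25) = (c - 2)/(c - 5)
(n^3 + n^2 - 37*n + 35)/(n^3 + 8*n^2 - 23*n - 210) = (n - 1)/(n + 6)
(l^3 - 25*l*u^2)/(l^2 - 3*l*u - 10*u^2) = l*(l + 5*u)/(l + 2*u)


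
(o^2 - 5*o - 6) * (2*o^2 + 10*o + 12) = 2*o^4 - 50*o^2 - 120*o - 72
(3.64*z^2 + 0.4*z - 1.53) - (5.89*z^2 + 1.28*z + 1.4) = -2.25*z^2 - 0.88*z - 2.93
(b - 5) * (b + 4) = b^2 - b - 20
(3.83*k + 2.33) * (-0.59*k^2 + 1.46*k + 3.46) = -2.2597*k^3 + 4.2171*k^2 + 16.6536*k + 8.0618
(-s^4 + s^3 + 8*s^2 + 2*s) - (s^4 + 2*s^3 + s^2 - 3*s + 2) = -2*s^4 - s^3 + 7*s^2 + 5*s - 2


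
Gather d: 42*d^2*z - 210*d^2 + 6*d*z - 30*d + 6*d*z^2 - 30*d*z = d^2*(42*z - 210) + d*(6*z^2 - 24*z - 30)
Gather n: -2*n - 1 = -2*n - 1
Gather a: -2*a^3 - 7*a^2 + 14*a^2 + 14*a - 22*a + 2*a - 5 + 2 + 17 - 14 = -2*a^3 + 7*a^2 - 6*a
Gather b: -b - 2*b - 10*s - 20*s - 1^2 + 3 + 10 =-3*b - 30*s + 12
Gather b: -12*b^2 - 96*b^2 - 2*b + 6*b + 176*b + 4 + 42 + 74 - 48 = -108*b^2 + 180*b + 72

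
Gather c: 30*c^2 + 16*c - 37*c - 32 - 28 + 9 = 30*c^2 - 21*c - 51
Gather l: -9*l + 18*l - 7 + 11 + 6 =9*l + 10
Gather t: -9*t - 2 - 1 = -9*t - 3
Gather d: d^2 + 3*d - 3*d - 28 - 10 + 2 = d^2 - 36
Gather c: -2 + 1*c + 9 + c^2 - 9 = c^2 + c - 2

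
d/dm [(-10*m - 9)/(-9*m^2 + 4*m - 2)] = 2*(-45*m^2 - 81*m + 28)/(81*m^4 - 72*m^3 + 52*m^2 - 16*m + 4)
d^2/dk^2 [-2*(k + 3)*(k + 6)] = -4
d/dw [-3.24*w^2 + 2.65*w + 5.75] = 2.65 - 6.48*w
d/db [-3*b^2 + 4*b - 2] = 4 - 6*b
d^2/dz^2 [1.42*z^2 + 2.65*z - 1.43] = 2.84000000000000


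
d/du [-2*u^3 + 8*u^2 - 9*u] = -6*u^2 + 16*u - 9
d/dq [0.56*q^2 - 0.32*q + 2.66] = 1.12*q - 0.32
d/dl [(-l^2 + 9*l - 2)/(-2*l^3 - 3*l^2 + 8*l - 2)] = (-2*l^4 + 36*l^3 + 7*l^2 - 8*l - 2)/(4*l^6 + 12*l^5 - 23*l^4 - 40*l^3 + 76*l^2 - 32*l + 4)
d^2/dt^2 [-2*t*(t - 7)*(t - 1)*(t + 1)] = -24*t^2 + 84*t + 4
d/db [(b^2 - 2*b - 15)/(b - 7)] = (b^2 - 14*b + 29)/(b^2 - 14*b + 49)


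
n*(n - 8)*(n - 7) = n^3 - 15*n^2 + 56*n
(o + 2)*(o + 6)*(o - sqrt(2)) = o^3 - sqrt(2)*o^2 + 8*o^2 - 8*sqrt(2)*o + 12*o - 12*sqrt(2)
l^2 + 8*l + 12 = (l + 2)*(l + 6)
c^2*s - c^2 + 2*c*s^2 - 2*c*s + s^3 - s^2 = (c + s)^2*(s - 1)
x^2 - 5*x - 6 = (x - 6)*(x + 1)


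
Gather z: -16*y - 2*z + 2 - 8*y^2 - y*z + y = -8*y^2 - 15*y + z*(-y - 2) + 2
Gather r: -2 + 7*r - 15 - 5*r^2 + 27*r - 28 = -5*r^2 + 34*r - 45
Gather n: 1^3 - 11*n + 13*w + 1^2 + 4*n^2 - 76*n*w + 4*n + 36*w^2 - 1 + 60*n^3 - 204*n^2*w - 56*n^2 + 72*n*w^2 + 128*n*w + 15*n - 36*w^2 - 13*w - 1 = 60*n^3 + n^2*(-204*w - 52) + n*(72*w^2 + 52*w + 8)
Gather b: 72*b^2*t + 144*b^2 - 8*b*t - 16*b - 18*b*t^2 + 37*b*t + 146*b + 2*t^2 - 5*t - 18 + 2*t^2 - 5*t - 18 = b^2*(72*t + 144) + b*(-18*t^2 + 29*t + 130) + 4*t^2 - 10*t - 36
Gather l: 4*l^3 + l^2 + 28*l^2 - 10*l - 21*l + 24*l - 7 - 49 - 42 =4*l^3 + 29*l^2 - 7*l - 98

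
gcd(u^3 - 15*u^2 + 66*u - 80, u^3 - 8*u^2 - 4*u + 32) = u^2 - 10*u + 16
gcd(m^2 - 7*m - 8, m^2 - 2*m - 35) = 1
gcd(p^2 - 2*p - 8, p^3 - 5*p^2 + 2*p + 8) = p - 4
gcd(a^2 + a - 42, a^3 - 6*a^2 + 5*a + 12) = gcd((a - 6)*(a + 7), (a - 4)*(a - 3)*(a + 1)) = 1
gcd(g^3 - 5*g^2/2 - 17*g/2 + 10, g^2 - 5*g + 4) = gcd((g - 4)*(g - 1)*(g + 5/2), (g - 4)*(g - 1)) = g^2 - 5*g + 4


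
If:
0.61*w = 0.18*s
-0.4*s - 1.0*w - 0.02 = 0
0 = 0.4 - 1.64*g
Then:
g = 0.24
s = -0.03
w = -0.01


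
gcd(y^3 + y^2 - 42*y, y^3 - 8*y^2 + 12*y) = y^2 - 6*y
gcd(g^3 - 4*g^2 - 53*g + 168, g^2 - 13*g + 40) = g - 8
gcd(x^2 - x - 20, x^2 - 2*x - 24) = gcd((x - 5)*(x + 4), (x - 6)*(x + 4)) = x + 4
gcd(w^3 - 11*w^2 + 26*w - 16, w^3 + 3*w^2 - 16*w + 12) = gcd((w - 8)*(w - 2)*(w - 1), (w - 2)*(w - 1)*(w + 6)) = w^2 - 3*w + 2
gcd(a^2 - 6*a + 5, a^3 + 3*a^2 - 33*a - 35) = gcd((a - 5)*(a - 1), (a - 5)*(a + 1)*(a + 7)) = a - 5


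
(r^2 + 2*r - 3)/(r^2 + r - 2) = (r + 3)/(r + 2)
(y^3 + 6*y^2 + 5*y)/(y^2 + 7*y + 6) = y*(y + 5)/(y + 6)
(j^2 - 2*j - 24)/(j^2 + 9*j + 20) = (j - 6)/(j + 5)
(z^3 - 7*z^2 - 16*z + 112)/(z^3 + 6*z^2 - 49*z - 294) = (z^2 - 16)/(z^2 + 13*z + 42)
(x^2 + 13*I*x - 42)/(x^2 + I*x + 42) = (x + 6*I)/(x - 6*I)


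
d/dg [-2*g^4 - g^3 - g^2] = g*(-8*g^2 - 3*g - 2)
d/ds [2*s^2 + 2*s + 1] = 4*s + 2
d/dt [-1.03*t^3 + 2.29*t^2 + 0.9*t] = -3.09*t^2 + 4.58*t + 0.9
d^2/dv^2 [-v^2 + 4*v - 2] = -2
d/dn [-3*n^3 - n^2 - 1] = n*(-9*n - 2)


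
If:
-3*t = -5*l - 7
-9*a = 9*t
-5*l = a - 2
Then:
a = -9/2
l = 13/10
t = 9/2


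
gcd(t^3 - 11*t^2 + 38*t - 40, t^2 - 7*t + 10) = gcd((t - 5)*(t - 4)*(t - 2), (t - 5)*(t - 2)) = t^2 - 7*t + 10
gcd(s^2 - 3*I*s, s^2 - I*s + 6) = s - 3*I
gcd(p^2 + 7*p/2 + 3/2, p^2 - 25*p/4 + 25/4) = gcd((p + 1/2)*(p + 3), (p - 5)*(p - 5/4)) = 1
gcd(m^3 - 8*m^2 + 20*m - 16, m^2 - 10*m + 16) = m - 2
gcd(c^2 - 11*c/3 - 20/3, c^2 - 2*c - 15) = c - 5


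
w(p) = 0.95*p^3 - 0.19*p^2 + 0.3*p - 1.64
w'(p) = 2.85*p^2 - 0.38*p + 0.3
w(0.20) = -1.58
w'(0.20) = 0.34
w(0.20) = -1.58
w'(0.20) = 0.34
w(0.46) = -1.45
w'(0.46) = 0.73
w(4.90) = 107.03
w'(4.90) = 66.87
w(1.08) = -0.34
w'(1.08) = 3.21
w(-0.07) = -1.66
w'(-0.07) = 0.34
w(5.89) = 187.66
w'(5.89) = 96.93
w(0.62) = -1.30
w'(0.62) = 1.16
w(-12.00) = -1674.20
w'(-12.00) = 415.26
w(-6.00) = -215.48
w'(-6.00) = 105.18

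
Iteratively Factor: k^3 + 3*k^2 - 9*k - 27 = (k - 3)*(k^2 + 6*k + 9) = (k - 3)*(k + 3)*(k + 3)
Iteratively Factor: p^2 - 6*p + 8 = (p - 4)*(p - 2)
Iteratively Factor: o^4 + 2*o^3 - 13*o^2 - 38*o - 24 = (o + 1)*(o^3 + o^2 - 14*o - 24) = (o + 1)*(o + 2)*(o^2 - o - 12) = (o - 4)*(o + 1)*(o + 2)*(o + 3)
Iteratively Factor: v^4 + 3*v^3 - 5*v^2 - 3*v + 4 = (v - 1)*(v^3 + 4*v^2 - v - 4) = (v - 1)^2*(v^2 + 5*v + 4) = (v - 1)^2*(v + 4)*(v + 1)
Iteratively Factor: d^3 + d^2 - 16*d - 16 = (d - 4)*(d^2 + 5*d + 4) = (d - 4)*(d + 4)*(d + 1)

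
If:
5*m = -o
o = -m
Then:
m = 0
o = 0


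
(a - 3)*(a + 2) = a^2 - a - 6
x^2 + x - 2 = (x - 1)*(x + 2)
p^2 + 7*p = p*(p + 7)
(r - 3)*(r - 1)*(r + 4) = r^3 - 13*r + 12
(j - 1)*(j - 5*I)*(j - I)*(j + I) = j^4 - j^3 - 5*I*j^3 + j^2 + 5*I*j^2 - j - 5*I*j + 5*I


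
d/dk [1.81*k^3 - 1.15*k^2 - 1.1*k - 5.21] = 5.43*k^2 - 2.3*k - 1.1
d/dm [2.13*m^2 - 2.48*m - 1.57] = 4.26*m - 2.48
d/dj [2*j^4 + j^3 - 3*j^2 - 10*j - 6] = 8*j^3 + 3*j^2 - 6*j - 10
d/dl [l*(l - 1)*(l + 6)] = 3*l^2 + 10*l - 6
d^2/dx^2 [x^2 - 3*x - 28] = 2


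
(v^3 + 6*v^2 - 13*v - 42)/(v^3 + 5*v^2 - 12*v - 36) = (v + 7)/(v + 6)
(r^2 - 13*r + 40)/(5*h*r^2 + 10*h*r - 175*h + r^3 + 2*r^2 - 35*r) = (r - 8)/(5*h*r + 35*h + r^2 + 7*r)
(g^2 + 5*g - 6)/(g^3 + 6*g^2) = (g - 1)/g^2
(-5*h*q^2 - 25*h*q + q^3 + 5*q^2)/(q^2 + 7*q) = (-5*h*q - 25*h + q^2 + 5*q)/(q + 7)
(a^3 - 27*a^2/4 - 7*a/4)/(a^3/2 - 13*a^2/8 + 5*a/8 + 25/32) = 8*a*(4*a^2 - 27*a - 7)/(16*a^3 - 52*a^2 + 20*a + 25)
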